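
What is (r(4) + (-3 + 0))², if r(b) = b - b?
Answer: 9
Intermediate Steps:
r(b) = 0
(r(4) + (-3 + 0))² = (0 + (-3 + 0))² = (0 - 3)² = (-3)² = 9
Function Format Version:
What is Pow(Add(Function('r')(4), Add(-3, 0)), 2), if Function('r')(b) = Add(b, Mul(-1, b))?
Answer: 9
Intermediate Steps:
Function('r')(b) = 0
Pow(Add(Function('r')(4), Add(-3, 0)), 2) = Pow(Add(0, Add(-3, 0)), 2) = Pow(Add(0, -3), 2) = Pow(-3, 2) = 9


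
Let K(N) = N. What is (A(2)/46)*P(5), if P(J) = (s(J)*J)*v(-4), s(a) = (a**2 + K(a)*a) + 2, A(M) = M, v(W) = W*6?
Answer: -6240/23 ≈ -271.30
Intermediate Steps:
v(W) = 6*W
s(a) = 2 + 2*a**2 (s(a) = (a**2 + a*a) + 2 = (a**2 + a**2) + 2 = 2*a**2 + 2 = 2 + 2*a**2)
P(J) = -24*J*(2 + 2*J**2) (P(J) = ((2 + 2*J**2)*J)*(6*(-4)) = (J*(2 + 2*J**2))*(-24) = -24*J*(2 + 2*J**2))
(A(2)/46)*P(5) = (2/46)*(-48*5*(1 + 5**2)) = (2*(1/46))*(-48*5*(1 + 25)) = (-48*5*26)/23 = (1/23)*(-6240) = -6240/23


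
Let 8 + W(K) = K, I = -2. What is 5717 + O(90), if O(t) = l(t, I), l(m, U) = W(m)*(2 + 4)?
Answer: 6209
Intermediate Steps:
W(K) = -8 + K
l(m, U) = -48 + 6*m (l(m, U) = (-8 + m)*(2 + 4) = (-8 + m)*6 = -48 + 6*m)
O(t) = -48 + 6*t
5717 + O(90) = 5717 + (-48 + 6*90) = 5717 + (-48 + 540) = 5717 + 492 = 6209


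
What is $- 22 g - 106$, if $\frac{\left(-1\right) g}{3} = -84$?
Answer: $-5650$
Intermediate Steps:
$g = 252$ ($g = \left(-3\right) \left(-84\right) = 252$)
$- 22 g - 106 = \left(-22\right) 252 - 106 = -5544 - 106 = -5650$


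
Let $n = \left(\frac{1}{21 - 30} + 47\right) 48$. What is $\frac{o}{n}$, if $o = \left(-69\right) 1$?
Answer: $- \frac{207}{6752} \approx -0.030658$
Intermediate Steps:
$o = -69$
$n = \frac{6752}{3}$ ($n = \left(\frac{1}{-9} + 47\right) 48 = \left(- \frac{1}{9} + 47\right) 48 = \frac{422}{9} \cdot 48 = \frac{6752}{3} \approx 2250.7$)
$\frac{o}{n} = - \frac{69}{\frac{6752}{3}} = \left(-69\right) \frac{3}{6752} = - \frac{207}{6752}$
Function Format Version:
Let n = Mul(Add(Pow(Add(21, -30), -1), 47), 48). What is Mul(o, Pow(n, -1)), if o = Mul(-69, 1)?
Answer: Rational(-207, 6752) ≈ -0.030658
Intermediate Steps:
o = -69
n = Rational(6752, 3) (n = Mul(Add(Pow(-9, -1), 47), 48) = Mul(Add(Rational(-1, 9), 47), 48) = Mul(Rational(422, 9), 48) = Rational(6752, 3) ≈ 2250.7)
Mul(o, Pow(n, -1)) = Mul(-69, Pow(Rational(6752, 3), -1)) = Mul(-69, Rational(3, 6752)) = Rational(-207, 6752)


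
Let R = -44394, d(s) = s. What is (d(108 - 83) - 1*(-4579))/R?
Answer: -2302/22197 ≈ -0.10371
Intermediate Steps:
(d(108 - 83) - 1*(-4579))/R = ((108 - 83) - 1*(-4579))/(-44394) = (25 + 4579)*(-1/44394) = 4604*(-1/44394) = -2302/22197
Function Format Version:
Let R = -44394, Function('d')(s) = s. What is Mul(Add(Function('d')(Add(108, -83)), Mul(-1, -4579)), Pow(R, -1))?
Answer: Rational(-2302, 22197) ≈ -0.10371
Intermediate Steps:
Mul(Add(Function('d')(Add(108, -83)), Mul(-1, -4579)), Pow(R, -1)) = Mul(Add(Add(108, -83), Mul(-1, -4579)), Pow(-44394, -1)) = Mul(Add(25, 4579), Rational(-1, 44394)) = Mul(4604, Rational(-1, 44394)) = Rational(-2302, 22197)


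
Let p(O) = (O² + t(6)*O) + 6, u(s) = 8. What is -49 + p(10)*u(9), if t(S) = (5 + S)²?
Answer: 10479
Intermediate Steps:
p(O) = 6 + O² + 121*O (p(O) = (O² + (5 + 6)²*O) + 6 = (O² + 11²*O) + 6 = (O² + 121*O) + 6 = 6 + O² + 121*O)
-49 + p(10)*u(9) = -49 + (6 + 10² + 121*10)*8 = -49 + (6 + 100 + 1210)*8 = -49 + 1316*8 = -49 + 10528 = 10479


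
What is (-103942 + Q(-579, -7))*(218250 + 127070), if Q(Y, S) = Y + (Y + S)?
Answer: -36295549240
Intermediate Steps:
Q(Y, S) = S + 2*Y (Q(Y, S) = Y + (S + Y) = S + 2*Y)
(-103942 + Q(-579, -7))*(218250 + 127070) = (-103942 + (-7 + 2*(-579)))*(218250 + 127070) = (-103942 + (-7 - 1158))*345320 = (-103942 - 1165)*345320 = -105107*345320 = -36295549240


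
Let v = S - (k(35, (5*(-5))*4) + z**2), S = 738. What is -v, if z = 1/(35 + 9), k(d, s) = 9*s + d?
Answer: -3103407/1936 ≈ -1603.0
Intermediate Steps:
k(d, s) = d + 9*s
z = 1/44 ≈ 0.022727
v = 3103407/1936 (v = 738 - ((35 + 9*((5*(-5))*4)) + (1/44)**2) = 738 - ((35 + 9*(-25*4)) + 1/1936) = 738 - ((35 + 9*(-100)) + 1/1936) = 738 - ((35 - 900) + 1/1936) = 738 - (-865 + 1/1936) = 738 - 1*(-1674639/1936) = 738 + 1674639/1936 = 3103407/1936 ≈ 1603.0)
-v = -1*3103407/1936 = -3103407/1936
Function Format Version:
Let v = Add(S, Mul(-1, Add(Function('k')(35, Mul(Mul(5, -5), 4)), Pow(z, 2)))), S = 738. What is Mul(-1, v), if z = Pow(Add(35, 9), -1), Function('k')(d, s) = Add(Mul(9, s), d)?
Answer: Rational(-3103407, 1936) ≈ -1603.0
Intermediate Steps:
Function('k')(d, s) = Add(d, Mul(9, s))
z = Rational(1, 44) (z = Pow(44, -1) = Rational(1, 44) ≈ 0.022727)
v = Rational(3103407, 1936) (v = Add(738, Mul(-1, Add(Add(35, Mul(9, Mul(Mul(5, -5), 4))), Pow(Rational(1, 44), 2)))) = Add(738, Mul(-1, Add(Add(35, Mul(9, Mul(-25, 4))), Rational(1, 1936)))) = Add(738, Mul(-1, Add(Add(35, Mul(9, -100)), Rational(1, 1936)))) = Add(738, Mul(-1, Add(Add(35, -900), Rational(1, 1936)))) = Add(738, Mul(-1, Add(-865, Rational(1, 1936)))) = Add(738, Mul(-1, Rational(-1674639, 1936))) = Add(738, Rational(1674639, 1936)) = Rational(3103407, 1936) ≈ 1603.0)
Mul(-1, v) = Mul(-1, Rational(3103407, 1936)) = Rational(-3103407, 1936)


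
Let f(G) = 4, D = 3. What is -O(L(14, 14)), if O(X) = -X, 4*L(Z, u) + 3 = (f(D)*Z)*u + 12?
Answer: 793/4 ≈ 198.25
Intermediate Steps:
L(Z, u) = 9/4 + Z*u (L(Z, u) = -3/4 + ((4*Z)*u + 12)/4 = -3/4 + (4*Z*u + 12)/4 = -3/4 + (12 + 4*Z*u)/4 = -3/4 + (3 + Z*u) = 9/4 + Z*u)
-O(L(14, 14)) = -(-1)*(9/4 + 14*14) = -(-1)*(9/4 + 196) = -(-1)*793/4 = -1*(-793/4) = 793/4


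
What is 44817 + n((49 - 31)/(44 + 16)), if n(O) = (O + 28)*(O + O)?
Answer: 2241699/50 ≈ 44834.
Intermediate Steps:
n(O) = 2*O*(28 + O) (n(O) = (28 + O)*(2*O) = 2*O*(28 + O))
44817 + n((49 - 31)/(44 + 16)) = 44817 + 2*((49 - 31)/(44 + 16))*(28 + (49 - 31)/(44 + 16)) = 44817 + 2*(18/60)*(28 + 18/60) = 44817 + 2*(18*(1/60))*(28 + 18*(1/60)) = 44817 + 2*(3/10)*(28 + 3/10) = 44817 + 2*(3/10)*(283/10) = 44817 + 849/50 = 2241699/50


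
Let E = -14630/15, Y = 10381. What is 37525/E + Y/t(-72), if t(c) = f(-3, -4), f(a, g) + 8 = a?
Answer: -151259/154 ≈ -982.20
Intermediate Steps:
f(a, g) = -8 + a
t(c) = -11 (t(c) = -8 - 3 = -11)
E = -2926/3 (E = -14630/15 = -665*22/15 = -2926/3 ≈ -975.33)
37525/E + Y/t(-72) = 37525/(-2926/3) + 10381/(-11) = 37525*(-3/2926) + 10381*(-1/11) = -5925/154 - 10381/11 = -151259/154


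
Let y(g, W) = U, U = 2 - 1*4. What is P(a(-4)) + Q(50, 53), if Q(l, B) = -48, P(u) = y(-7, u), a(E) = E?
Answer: -50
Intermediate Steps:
U = -2 (U = 2 - 4 = -2)
y(g, W) = -2
P(u) = -2
P(a(-4)) + Q(50, 53) = -2 - 48 = -50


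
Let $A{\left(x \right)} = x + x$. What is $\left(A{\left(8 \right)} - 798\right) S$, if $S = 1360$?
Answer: $-1063520$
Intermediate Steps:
$A{\left(x \right)} = 2 x$
$\left(A{\left(8 \right)} - 798\right) S = \left(2 \cdot 8 - 798\right) 1360 = \left(16 - 798\right) 1360 = \left(-782\right) 1360 = -1063520$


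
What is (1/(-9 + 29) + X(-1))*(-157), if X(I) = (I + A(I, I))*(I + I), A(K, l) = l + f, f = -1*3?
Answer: -31557/20 ≈ -1577.8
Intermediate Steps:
f = -3
A(K, l) = -3 + l (A(K, l) = l - 3 = -3 + l)
X(I) = 2*I*(-3 + 2*I) (X(I) = (I + (-3 + I))*(I + I) = (-3 + 2*I)*(2*I) = 2*I*(-3 + 2*I))
(1/(-9 + 29) + X(-1))*(-157) = (1/(-9 + 29) + 2*(-1)*(-3 + 2*(-1)))*(-157) = (1/20 + 2*(-1)*(-3 - 2))*(-157) = (1/20 + 2*(-1)*(-5))*(-157) = (1/20 + 10)*(-157) = (201/20)*(-157) = -31557/20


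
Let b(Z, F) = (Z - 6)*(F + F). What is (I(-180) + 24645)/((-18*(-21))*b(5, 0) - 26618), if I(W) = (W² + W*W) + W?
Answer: -89265/26618 ≈ -3.3536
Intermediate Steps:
b(Z, F) = 2*F*(-6 + Z) (b(Z, F) = (-6 + Z)*(2*F) = 2*F*(-6 + Z))
I(W) = W + 2*W² (I(W) = (W² + W²) + W = 2*W² + W = W + 2*W²)
(I(-180) + 24645)/((-18*(-21))*b(5, 0) - 26618) = (-180*(1 + 2*(-180)) + 24645)/((-18*(-21))*(2*0*(-6 + 5)) - 26618) = (-180*(1 - 360) + 24645)/(378*(2*0*(-1)) - 26618) = (-180*(-359) + 24645)/(378*0 - 26618) = (64620 + 24645)/(0 - 26618) = 89265/(-26618) = 89265*(-1/26618) = -89265/26618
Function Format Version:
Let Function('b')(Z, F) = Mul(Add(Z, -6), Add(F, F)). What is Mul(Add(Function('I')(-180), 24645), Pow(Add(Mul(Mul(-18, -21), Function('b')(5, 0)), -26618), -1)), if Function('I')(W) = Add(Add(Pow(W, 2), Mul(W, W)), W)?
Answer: Rational(-89265, 26618) ≈ -3.3536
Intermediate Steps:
Function('b')(Z, F) = Mul(2, F, Add(-6, Z)) (Function('b')(Z, F) = Mul(Add(-6, Z), Mul(2, F)) = Mul(2, F, Add(-6, Z)))
Function('I')(W) = Add(W, Mul(2, Pow(W, 2))) (Function('I')(W) = Add(Add(Pow(W, 2), Pow(W, 2)), W) = Add(Mul(2, Pow(W, 2)), W) = Add(W, Mul(2, Pow(W, 2))))
Mul(Add(Function('I')(-180), 24645), Pow(Add(Mul(Mul(-18, -21), Function('b')(5, 0)), -26618), -1)) = Mul(Add(Mul(-180, Add(1, Mul(2, -180))), 24645), Pow(Add(Mul(Mul(-18, -21), Mul(2, 0, Add(-6, 5))), -26618), -1)) = Mul(Add(Mul(-180, Add(1, -360)), 24645), Pow(Add(Mul(378, Mul(2, 0, -1)), -26618), -1)) = Mul(Add(Mul(-180, -359), 24645), Pow(Add(Mul(378, 0), -26618), -1)) = Mul(Add(64620, 24645), Pow(Add(0, -26618), -1)) = Mul(89265, Pow(-26618, -1)) = Mul(89265, Rational(-1, 26618)) = Rational(-89265, 26618)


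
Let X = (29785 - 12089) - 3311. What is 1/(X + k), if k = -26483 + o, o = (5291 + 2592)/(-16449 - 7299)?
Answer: -23748/287311187 ≈ -8.2656e-5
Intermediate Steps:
o = -7883/23748 (o = 7883/(-23748) = 7883*(-1/23748) = -7883/23748 ≈ -0.33194)
k = -628926167/23748 (k = -26483 - 7883/23748 = -628926167/23748 ≈ -26483.)
X = 14385 (X = 17696 - 3311 = 14385)
1/(X + k) = 1/(14385 - 628926167/23748) = 1/(-287311187/23748) = -23748/287311187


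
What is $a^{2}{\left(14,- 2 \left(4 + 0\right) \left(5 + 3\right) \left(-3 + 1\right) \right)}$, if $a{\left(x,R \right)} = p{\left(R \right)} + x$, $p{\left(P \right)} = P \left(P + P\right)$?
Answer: $1074659524$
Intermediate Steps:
$p{\left(P \right)} = 2 P^{2}$ ($p{\left(P \right)} = P 2 P = 2 P^{2}$)
$a{\left(x,R \right)} = x + 2 R^{2}$ ($a{\left(x,R \right)} = 2 R^{2} + x = x + 2 R^{2}$)
$a^{2}{\left(14,- 2 \left(4 + 0\right) \left(5 + 3\right) \left(-3 + 1\right) \right)} = \left(14 + 2 \left(- 2 \left(4 + 0\right) \left(5 + 3\right) \left(-3 + 1\right)\right)^{2}\right)^{2} = \left(14 + 2 \left(\left(-2\right) 4 \cdot 8 \left(-2\right)\right)^{2}\right)^{2} = \left(14 + 2 \left(\left(-8\right) \left(-16\right)\right)^{2}\right)^{2} = \left(14 + 2 \cdot 128^{2}\right)^{2} = \left(14 + 2 \cdot 16384\right)^{2} = \left(14 + 32768\right)^{2} = 32782^{2} = 1074659524$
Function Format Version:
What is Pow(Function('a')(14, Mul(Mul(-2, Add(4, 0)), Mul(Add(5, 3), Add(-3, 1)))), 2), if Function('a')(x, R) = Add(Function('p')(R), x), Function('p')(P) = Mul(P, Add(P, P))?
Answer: 1074659524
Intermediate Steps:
Function('p')(P) = Mul(2, Pow(P, 2)) (Function('p')(P) = Mul(P, Mul(2, P)) = Mul(2, Pow(P, 2)))
Function('a')(x, R) = Add(x, Mul(2, Pow(R, 2))) (Function('a')(x, R) = Add(Mul(2, Pow(R, 2)), x) = Add(x, Mul(2, Pow(R, 2))))
Pow(Function('a')(14, Mul(Mul(-2, Add(4, 0)), Mul(Add(5, 3), Add(-3, 1)))), 2) = Pow(Add(14, Mul(2, Pow(Mul(Mul(-2, Add(4, 0)), Mul(Add(5, 3), Add(-3, 1))), 2))), 2) = Pow(Add(14, Mul(2, Pow(Mul(Mul(-2, 4), Mul(8, -2)), 2))), 2) = Pow(Add(14, Mul(2, Pow(Mul(-8, -16), 2))), 2) = Pow(Add(14, Mul(2, Pow(128, 2))), 2) = Pow(Add(14, Mul(2, 16384)), 2) = Pow(Add(14, 32768), 2) = Pow(32782, 2) = 1074659524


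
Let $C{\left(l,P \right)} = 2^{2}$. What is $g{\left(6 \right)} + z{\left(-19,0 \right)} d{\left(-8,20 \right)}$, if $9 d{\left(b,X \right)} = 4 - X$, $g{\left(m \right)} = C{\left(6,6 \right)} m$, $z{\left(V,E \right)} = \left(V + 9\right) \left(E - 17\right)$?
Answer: $- \frac{2504}{9} \approx -278.22$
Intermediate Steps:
$z{\left(V,E \right)} = \left(-17 + E\right) \left(9 + V\right)$ ($z{\left(V,E \right)} = \left(9 + V\right) \left(-17 + E\right) = \left(-17 + E\right) \left(9 + V\right)$)
$C{\left(l,P \right)} = 4$
$g{\left(m \right)} = 4 m$
$d{\left(b,X \right)} = \frac{4}{9} - \frac{X}{9}$ ($d{\left(b,X \right)} = \frac{4 - X}{9} = \frac{4}{9} - \frac{X}{9}$)
$g{\left(6 \right)} + z{\left(-19,0 \right)} d{\left(-8,20 \right)} = 4 \cdot 6 + \left(-153 - -323 + 9 \cdot 0 + 0 \left(-19\right)\right) \left(\frac{4}{9} - \frac{20}{9}\right) = 24 + \left(-153 + 323 + 0 + 0\right) \left(\frac{4}{9} - \frac{20}{9}\right) = 24 + 170 \left(- \frac{16}{9}\right) = 24 - \frac{2720}{9} = - \frac{2504}{9}$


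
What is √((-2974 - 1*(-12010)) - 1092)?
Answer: 2*√1986 ≈ 89.129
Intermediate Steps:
√((-2974 - 1*(-12010)) - 1092) = √((-2974 + 12010) - 1092) = √(9036 - 1092) = √7944 = 2*√1986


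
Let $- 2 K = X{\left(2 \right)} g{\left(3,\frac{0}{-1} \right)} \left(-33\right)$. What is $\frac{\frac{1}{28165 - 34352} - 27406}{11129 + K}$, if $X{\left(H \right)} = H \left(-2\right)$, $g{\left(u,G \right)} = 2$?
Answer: $- \frac{24222989}{9719777} \approx -2.4921$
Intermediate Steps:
$X{\left(H \right)} = - 2 H$
$K = -132$ ($K = - \frac{\left(-2\right) 2 \cdot 2 \left(-33\right)}{2} = - \frac{\left(-4\right) 2 \left(-33\right)}{2} = - \frac{\left(-8\right) \left(-33\right)}{2} = \left(- \frac{1}{2}\right) 264 = -132$)
$\frac{\frac{1}{28165 - 34352} - 27406}{11129 + K} = \frac{\frac{1}{28165 - 34352} - 27406}{11129 - 132} = \frac{\frac{1}{-6187} - 27406}{10997} = \left(- \frac{1}{6187} - 27406\right) \frac{1}{10997} = \left(- \frac{169560923}{6187}\right) \frac{1}{10997} = - \frac{24222989}{9719777}$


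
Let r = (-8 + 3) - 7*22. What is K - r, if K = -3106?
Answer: -2947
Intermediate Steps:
r = -159 (r = -5 - 154 = -159)
K - r = -3106 - 1*(-159) = -3106 + 159 = -2947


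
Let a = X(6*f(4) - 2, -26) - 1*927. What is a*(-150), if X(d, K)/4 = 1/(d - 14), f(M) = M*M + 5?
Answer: 1529490/11 ≈ 1.3904e+5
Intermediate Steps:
f(M) = 5 + M² (f(M) = M² + 5 = 5 + M²)
X(d, K) = 4/(-14 + d) (X(d, K) = 4/(d - 14) = 4/(-14 + d))
a = -50983/55 (a = 4/(-14 + (6*(5 + 4²) - 2)) - 1*927 = 4/(-14 + (6*(5 + 16) - 2)) - 927 = 4/(-14 + (6*21 - 2)) - 927 = 4/(-14 + (126 - 2)) - 927 = 4/(-14 + 124) - 927 = 4/110 - 927 = 4*(1/110) - 927 = 2/55 - 927 = -50983/55 ≈ -926.96)
a*(-150) = -50983/55*(-150) = 1529490/11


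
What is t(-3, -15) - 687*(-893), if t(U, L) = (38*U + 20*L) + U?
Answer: 613074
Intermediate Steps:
t(U, L) = 20*L + 39*U (t(U, L) = (20*L + 38*U) + U = 20*L + 39*U)
t(-3, -15) - 687*(-893) = (20*(-15) + 39*(-3)) - 687*(-893) = (-300 - 117) + 613491 = -417 + 613491 = 613074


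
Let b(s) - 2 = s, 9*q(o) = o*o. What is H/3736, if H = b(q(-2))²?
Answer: 121/75654 ≈ 0.0015994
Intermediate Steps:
q(o) = o²/9 (q(o) = (o*o)/9 = o²/9)
b(s) = 2 + s
H = 484/81 (H = (2 + (⅑)*(-2)²)² = (2 + (⅑)*4)² = (2 + 4/9)² = (22/9)² = 484/81 ≈ 5.9753)
H/3736 = (484/81)/3736 = (484/81)*(1/3736) = 121/75654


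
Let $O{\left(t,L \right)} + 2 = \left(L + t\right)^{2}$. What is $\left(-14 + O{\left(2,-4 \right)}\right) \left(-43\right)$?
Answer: $516$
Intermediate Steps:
$O{\left(t,L \right)} = -2 + \left(L + t\right)^{2}$
$\left(-14 + O{\left(2,-4 \right)}\right) \left(-43\right) = \left(-14 - \left(2 - \left(-4 + 2\right)^{2}\right)\right) \left(-43\right) = \left(-14 - \left(2 - \left(-2\right)^{2}\right)\right) \left(-43\right) = \left(-14 + \left(-2 + 4\right)\right) \left(-43\right) = \left(-14 + 2\right) \left(-43\right) = \left(-12\right) \left(-43\right) = 516$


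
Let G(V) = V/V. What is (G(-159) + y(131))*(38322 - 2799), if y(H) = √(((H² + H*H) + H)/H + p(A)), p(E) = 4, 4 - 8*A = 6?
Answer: 35523 + 35523*√267 ≈ 6.1597e+5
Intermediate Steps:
A = -¼ (A = ½ - ⅛*6 = ½ - ¾ = -¼ ≈ -0.25000)
G(V) = 1
y(H) = √(4 + (H + 2*H²)/H) (y(H) = √(((H² + H*H) + H)/H + 4) = √(((H² + H²) + H)/H + 4) = √((2*H² + H)/H + 4) = √((H + 2*H²)/H + 4) = √(4 + (H + 2*H²)/H))
(G(-159) + y(131))*(38322 - 2799) = (1 + √(5 + 2*131))*(38322 - 2799) = (1 + √(5 + 262))*35523 = (1 + √267)*35523 = 35523 + 35523*√267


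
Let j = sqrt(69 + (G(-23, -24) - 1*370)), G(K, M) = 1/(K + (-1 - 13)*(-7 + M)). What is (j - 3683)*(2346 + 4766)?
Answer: -26193496 + 7112*I*sqrt(50844810)/411 ≈ -2.6194e+7 + 1.2339e+5*I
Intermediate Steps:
G(K, M) = 1/(98 + K - 14*M) (G(K, M) = 1/(K - 14*(-7 + M)) = 1/(K + (98 - 14*M)) = 1/(98 + K - 14*M))
j = I*sqrt(50844810)/411 (j = sqrt(69 + (1/(98 - 23 - 14*(-24)) - 1*370)) = sqrt(69 + (1/(98 - 23 + 336) - 370)) = sqrt(69 + (1/411 - 370)) = sqrt(69 - 152069/411) = sqrt(-123710/411) = I*sqrt(50844810)/411 ≈ 17.349*I)
(j - 3683)*(2346 + 4766) = (I*sqrt(50844810)/411 - 3683)*(2346 + 4766) = (-3683 + I*sqrt(50844810)/411)*7112 = -26193496 + 7112*I*sqrt(50844810)/411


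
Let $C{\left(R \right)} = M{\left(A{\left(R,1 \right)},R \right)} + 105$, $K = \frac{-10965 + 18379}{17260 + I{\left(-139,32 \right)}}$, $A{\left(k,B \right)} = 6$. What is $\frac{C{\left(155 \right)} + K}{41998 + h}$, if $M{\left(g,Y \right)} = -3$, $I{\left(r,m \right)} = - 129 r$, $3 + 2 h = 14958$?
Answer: $\frac{7193792}{3482184641} \approx 0.0020659$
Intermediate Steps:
$h = \frac{14955}{2}$ ($h = - \frac{3}{2} + \frac{1}{2} \cdot 14958 = - \frac{3}{2} + 7479 = \frac{14955}{2} \approx 7477.5$)
$K = \frac{7414}{35191}$ ($K = \frac{-10965 + 18379}{17260 - -17931} = \frac{7414}{17260 + 17931} = \frac{7414}{35191} \approx 0.21068$)
$C{\left(R \right)} = 102$ ($C{\left(R \right)} = -3 + 105 = 102$)
$\frac{C{\left(155 \right)} + K}{41998 + h} = \frac{102 + \frac{7414}{35191}}{41998 + \frac{14955}{2}} = \frac{3596896}{35191 \cdot \frac{98951}{2}} = \frac{3596896}{35191} \cdot \frac{2}{98951} = \frac{7193792}{3482184641}$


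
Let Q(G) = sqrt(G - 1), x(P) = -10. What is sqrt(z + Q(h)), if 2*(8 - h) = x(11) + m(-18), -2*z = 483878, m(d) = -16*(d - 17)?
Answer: sqrt(-241939 + 2*I*sqrt(67)) ≈ 0.017 + 491.87*I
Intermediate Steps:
m(d) = 272 - 16*d (m(d) = -16*(-17 + d) = 272 - 16*d)
z = -241939 (z = -1/2*483878 = -241939)
h = -267 (h = 8 - (-10 + (272 - 16*(-18)))/2 = 8 - (-10 + (272 + 288))/2 = 8 - (-10 + 560)/2 = 8 - 1/2*550 = 8 - 275 = -267)
Q(G) = sqrt(-1 + G)
sqrt(z + Q(h)) = sqrt(-241939 + sqrt(-1 - 267)) = sqrt(-241939 + sqrt(-268)) = sqrt(-241939 + 2*I*sqrt(67))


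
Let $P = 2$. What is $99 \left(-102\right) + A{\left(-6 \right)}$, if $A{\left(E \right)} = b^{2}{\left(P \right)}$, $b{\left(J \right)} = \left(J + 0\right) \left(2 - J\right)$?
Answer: $-10098$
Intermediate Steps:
$b{\left(J \right)} = J \left(2 - J\right)$
$A{\left(E \right)} = 0$ ($A{\left(E \right)} = \left(2 \left(2 - 2\right)\right)^{2} = \left(2 \cdot 0\right)^{2} = 0^{2} = 0$)
$99 \left(-102\right) + A{\left(-6 \right)} = 99 \left(-102\right) + 0 = -10098 + 0 = -10098$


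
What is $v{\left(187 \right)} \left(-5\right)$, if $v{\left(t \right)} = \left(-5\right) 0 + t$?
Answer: $-935$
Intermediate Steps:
$v{\left(t \right)} = t$ ($v{\left(t \right)} = 0 + t = t$)
$v{\left(187 \right)} \left(-5\right) = 187 \left(-5\right) = -935$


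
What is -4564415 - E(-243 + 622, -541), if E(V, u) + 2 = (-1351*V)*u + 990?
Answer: -281573092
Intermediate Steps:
E(V, u) = 988 - 1351*V*u (E(V, u) = -2 + ((-1351*V)*u + 990) = -2 + (-1351*V*u + 990) = -2 + (990 - 1351*V*u) = 988 - 1351*V*u)
-4564415 - E(-243 + 622, -541) = -4564415 - (988 - 1351*(-243 + 622)*(-541)) = -4564415 - (988 - 1351*379*(-541)) = -4564415 - (988 + 277007689) = -4564415 - 1*277008677 = -4564415 - 277008677 = -281573092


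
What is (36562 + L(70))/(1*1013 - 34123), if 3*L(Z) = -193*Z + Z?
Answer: -16041/16555 ≈ -0.96895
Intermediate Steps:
L(Z) = -64*Z (L(Z) = (-193*Z + Z)/3 = (-192*Z)/3 = -64*Z)
(36562 + L(70))/(1*1013 - 34123) = (36562 - 64*70)/(1*1013 - 34123) = (36562 - 4480)/(1013 - 34123) = 32082/(-33110) = 32082*(-1/33110) = -16041/16555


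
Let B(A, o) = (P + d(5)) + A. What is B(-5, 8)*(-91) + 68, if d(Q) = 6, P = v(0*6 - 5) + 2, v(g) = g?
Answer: 250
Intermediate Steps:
P = -3 (P = (0*6 - 5) + 2 = (0 - 5) + 2 = -5 + 2 = -3)
B(A, o) = 3 + A (B(A, o) = (-3 + 6) + A = 3 + A)
B(-5, 8)*(-91) + 68 = (3 - 5)*(-91) + 68 = -2*(-91) + 68 = 182 + 68 = 250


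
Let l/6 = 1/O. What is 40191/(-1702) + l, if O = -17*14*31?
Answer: -148269705/6278678 ≈ -23.615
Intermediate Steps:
O = -7378 (O = -238*31 = -7378)
l = -3/3689 (l = 6/(-7378) = 6*(-1/7378) = -3/3689 ≈ -0.00081323)
40191/(-1702) + l = 40191/(-1702) - 3/3689 = 40191*(-1/1702) - 3/3689 = -40191/1702 - 3/3689 = -148269705/6278678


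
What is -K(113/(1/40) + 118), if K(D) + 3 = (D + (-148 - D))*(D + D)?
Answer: 1372851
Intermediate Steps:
K(D) = -3 - 296*D (K(D) = -3 + (D + (-148 - D))*(D + D) = -3 - 296*D)
-K(113/(1/40) + 118) = -(-3 - 296*(113/(1/40) + 118)) = -(-3 - 296*(113*40 + 118)) = -(-3 - 296*(4520 + 118)) = -(-3 - 296*4638) = -(-3 - 1372848) = -1*(-1372851) = 1372851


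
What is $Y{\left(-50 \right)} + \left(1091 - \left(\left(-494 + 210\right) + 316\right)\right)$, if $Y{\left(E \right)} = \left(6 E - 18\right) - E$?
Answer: $791$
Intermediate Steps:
$Y{\left(E \right)} = -18 + 5 E$ ($Y{\left(E \right)} = \left(6 E - 18\right) - E = \left(-18 + 6 E\right) - E = -18 + 5 E$)
$Y{\left(-50 \right)} + \left(1091 - \left(\left(-494 + 210\right) + 316\right)\right) = \left(-18 + 5 \left(-50\right)\right) + \left(1091 - \left(\left(-494 + 210\right) + 316\right)\right) = \left(-18 - 250\right) + \left(1091 - \left(-284 + 316\right)\right) = -268 + \left(1091 - 32\right) = -268 + 1059 = 791$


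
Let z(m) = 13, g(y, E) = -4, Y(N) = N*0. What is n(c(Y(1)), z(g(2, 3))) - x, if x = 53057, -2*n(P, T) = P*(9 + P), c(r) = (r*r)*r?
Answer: -53057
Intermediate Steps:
Y(N) = 0
c(r) = r³ (c(r) = r²*r = r³)
n(P, T) = -P*(9 + P)/2
n(c(Y(1)), z(g(2, 3))) - x = -½*0³*(9 + 0³) - 1*53057 = -½*0*(9 + 0) - 53057 = -½*0*9 - 53057 = 0 - 53057 = -53057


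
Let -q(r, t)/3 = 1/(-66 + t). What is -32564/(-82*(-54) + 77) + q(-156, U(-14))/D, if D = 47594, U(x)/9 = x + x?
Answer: -3099701947/428821940 ≈ -7.2284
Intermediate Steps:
U(x) = 18*x (U(x) = 9*(x + x) = 9*(2*x) = 18*x)
q(r, t) = -3/(-66 + t)
-32564/(-82*(-54) + 77) + q(-156, U(-14))/D = -32564/(-82*(-54) + 77) - 3/(-66 + 18*(-14))/47594 = -32564/(4428 + 77) - 3/(-66 - 252)*(1/47594) = -32564/4505 - 3/(-318)*(1/47594) = -32564*1/4505 - 3*(-1/318)*(1/47594) = -32564/4505 + (1/106)*(1/47594) = -32564/4505 + 1/5044964 = -3099701947/428821940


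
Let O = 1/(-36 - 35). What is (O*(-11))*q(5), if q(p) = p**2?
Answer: 275/71 ≈ 3.8732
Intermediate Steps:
O = -1/71 (O = 1/(-71) = -1/71 ≈ -0.014085)
(O*(-11))*q(5) = -1/71*(-11)*5**2 = (11/71)*25 = 275/71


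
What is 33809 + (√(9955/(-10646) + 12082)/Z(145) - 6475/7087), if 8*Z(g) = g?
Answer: 239597908/7087 + 4*√1369235470982/771835 ≈ 33814.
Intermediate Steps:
Z(g) = g/8
33809 + (√(9955/(-10646) + 12082)/Z(145) - 6475/7087) = 33809 + (√(9955/(-10646) + 12082)/(((⅛)*145)) - 6475/7087) = 33809 + (√(9955*(-1/10646) + 12082)/(145/8) - 6475*1/7087) = 33809 + (√(-9955/10646 + 12082)*(8/145) - 6475/7087) = 33809 + (√(128615017/10646)*(8/145) - 6475/7087) = 33809 + ((√1369235470982/10646)*(8/145) - 6475/7087) = 33809 + (4*√1369235470982/771835 - 6475/7087) = 33809 + (-6475/7087 + 4*√1369235470982/771835) = 239597908/7087 + 4*√1369235470982/771835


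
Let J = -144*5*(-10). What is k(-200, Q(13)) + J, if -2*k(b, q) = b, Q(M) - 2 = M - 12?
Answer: 7300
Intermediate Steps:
Q(M) = -10 + M (Q(M) = 2 + (M - 12) = 2 + (-12 + M) = -10 + M)
k(b, q) = -b/2
J = 7200 (J = -36*20*(-10) = -720*(-10) = 7200)
k(-200, Q(13)) + J = -½*(-200) + 7200 = 100 + 7200 = 7300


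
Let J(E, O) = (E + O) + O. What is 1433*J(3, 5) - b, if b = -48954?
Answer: 67583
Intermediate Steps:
J(E, O) = E + 2*O
1433*J(3, 5) - b = 1433*(3 + 2*5) - 1*(-48954) = 1433*(3 + 10) + 48954 = 1433*13 + 48954 = 18629 + 48954 = 67583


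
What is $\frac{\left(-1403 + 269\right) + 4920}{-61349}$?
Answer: $- \frac{3786}{61349} \approx -0.061713$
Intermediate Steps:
$\frac{\left(-1403 + 269\right) + 4920}{-61349} = \left(-1134 + 4920\right) \left(- \frac{1}{61349}\right) = 3786 \left(- \frac{1}{61349}\right) = - \frac{3786}{61349}$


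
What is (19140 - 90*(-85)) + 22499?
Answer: 49289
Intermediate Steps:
(19140 - 90*(-85)) + 22499 = (19140 + 7650) + 22499 = 26790 + 22499 = 49289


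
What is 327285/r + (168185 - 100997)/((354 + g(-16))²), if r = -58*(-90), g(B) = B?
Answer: 209672605/3313076 ≈ 63.286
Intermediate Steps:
r = 5220
327285/r + (168185 - 100997)/((354 + g(-16))²) = 327285/5220 + (168185 - 100997)/((354 - 16)²) = 327285*(1/5220) + 67188/(338²) = 7273/116 + 67188/114244 = 7273/116 + 67188*(1/114244) = 7273/116 + 16797/28561 = 209672605/3313076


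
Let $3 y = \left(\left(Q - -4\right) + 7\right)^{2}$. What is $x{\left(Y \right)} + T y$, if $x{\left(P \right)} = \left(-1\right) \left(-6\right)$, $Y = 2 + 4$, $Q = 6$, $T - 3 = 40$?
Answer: $\frac{12445}{3} \approx 4148.3$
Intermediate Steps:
$T = 43$ ($T = 3 + 40 = 43$)
$Y = 6$
$x{\left(P \right)} = 6$
$y = \frac{289}{3}$ ($y = \frac{\left(\left(6 - -4\right) + 7\right)^{2}}{3} = \frac{\left(\left(6 + 4\right) + 7\right)^{2}}{3} = \frac{\left(10 + 7\right)^{2}}{3} = \frac{17^{2}}{3} = \frac{1}{3} \cdot 289 = \frac{289}{3} \approx 96.333$)
$x{\left(Y \right)} + T y = 6 + 43 \cdot \frac{289}{3} = 6 + \frac{12427}{3} = \frac{12445}{3}$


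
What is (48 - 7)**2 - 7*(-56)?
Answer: 2073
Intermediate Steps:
(48 - 7)**2 - 7*(-56) = 41**2 + 392 = 1681 + 392 = 2073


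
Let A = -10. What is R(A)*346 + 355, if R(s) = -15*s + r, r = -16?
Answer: 46719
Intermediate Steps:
R(s) = -16 - 15*s (R(s) = -15*s - 16 = -16 - 15*s)
R(A)*346 + 355 = (-16 - 15*(-10))*346 + 355 = (-16 + 150)*346 + 355 = 134*346 + 355 = 46364 + 355 = 46719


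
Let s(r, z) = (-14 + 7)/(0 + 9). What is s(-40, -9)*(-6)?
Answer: 14/3 ≈ 4.6667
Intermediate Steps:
s(r, z) = -7/9
s(-40, -9)*(-6) = -7/9*(-6) = 14/3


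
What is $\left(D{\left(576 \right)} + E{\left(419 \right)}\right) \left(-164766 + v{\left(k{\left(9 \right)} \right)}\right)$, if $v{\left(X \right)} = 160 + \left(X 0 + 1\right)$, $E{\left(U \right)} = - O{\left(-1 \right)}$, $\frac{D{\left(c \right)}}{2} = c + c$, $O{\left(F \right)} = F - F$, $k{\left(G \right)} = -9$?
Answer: $-379249920$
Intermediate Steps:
$O{\left(F \right)} = 0$
$D{\left(c \right)} = 4 c$ ($D{\left(c \right)} = 2 \left(c + c\right) = 2 \cdot 2 c = 4 c$)
$E{\left(U \right)} = 0$ ($E{\left(U \right)} = \left(-1\right) 0 = 0$)
$v{\left(X \right)} = 161$ ($v{\left(X \right)} = 160 + \left(0 + 1\right) = 160 + 1 = 161$)
$\left(D{\left(576 \right)} + E{\left(419 \right)}\right) \left(-164766 + v{\left(k{\left(9 \right)} \right)}\right) = \left(4 \cdot 576 + 0\right) \left(-164766 + 161\right) = \left(2304 + 0\right) \left(-164605\right) = 2304 \left(-164605\right) = -379249920$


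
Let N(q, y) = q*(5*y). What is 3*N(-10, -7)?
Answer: 1050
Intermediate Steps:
N(q, y) = 5*q*y
3*N(-10, -7) = 3*(5*(-10)*(-7)) = 3*350 = 1050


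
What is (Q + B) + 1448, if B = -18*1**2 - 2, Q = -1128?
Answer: 300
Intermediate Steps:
B = -20 (B = -18*1 - 2 = -18 - 2 = -20)
(Q + B) + 1448 = (-1128 - 20) + 1448 = -1148 + 1448 = 300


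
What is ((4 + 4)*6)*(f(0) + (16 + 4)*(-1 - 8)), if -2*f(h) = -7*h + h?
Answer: -8640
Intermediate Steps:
f(h) = 3*h (f(h) = -(-7*h + h)/2 = -(-3)*h = 3*h)
((4 + 4)*6)*(f(0) + (16 + 4)*(-1 - 8)) = ((4 + 4)*6)*(3*0 + (16 + 4)*(-1 - 8)) = (8*6)*(0 + 20*(-9)) = 48*(0 - 180) = 48*(-180) = -8640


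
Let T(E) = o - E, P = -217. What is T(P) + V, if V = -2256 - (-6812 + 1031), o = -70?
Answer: 3672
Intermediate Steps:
V = 3525 (V = -2256 - 1*(-5781) = -2256 + 5781 = 3525)
T(E) = -70 - E
T(P) + V = (-70 - 1*(-217)) + 3525 = (-70 + 217) + 3525 = 147 + 3525 = 3672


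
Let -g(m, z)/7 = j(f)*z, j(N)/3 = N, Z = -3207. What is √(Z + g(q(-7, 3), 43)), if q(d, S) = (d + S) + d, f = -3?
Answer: I*√498 ≈ 22.316*I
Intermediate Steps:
j(N) = 3*N
q(d, S) = S + 2*d (q(d, S) = (S + d) + d = S + 2*d)
g(m, z) = 63*z (g(m, z) = -7*3*(-3)*z = -(-63)*z = 63*z)
√(Z + g(q(-7, 3), 43)) = √(-3207 + 63*43) = √(-3207 + 2709) = √(-498) = I*√498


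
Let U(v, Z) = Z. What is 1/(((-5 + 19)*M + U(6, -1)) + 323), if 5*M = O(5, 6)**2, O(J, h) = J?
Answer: 1/392 ≈ 0.0025510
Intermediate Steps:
M = 5 (M = (1/5)*5**2 = (1/5)*25 = 5)
1/(((-5 + 19)*M + U(6, -1)) + 323) = 1/(((-5 + 19)*5 - 1) + 323) = 1/((14*5 - 1) + 323) = 1/((70 - 1) + 323) = 1/(69 + 323) = 1/392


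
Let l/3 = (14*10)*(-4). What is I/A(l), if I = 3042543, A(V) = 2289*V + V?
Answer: -144883/183200 ≈ -0.79085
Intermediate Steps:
l = -1680 (l = 3*((14*10)*(-4)) = 3*(140*(-4)) = 3*(-560) = -1680)
A(V) = 2290*V
I/A(l) = 3042543/((2290*(-1680))) = 3042543/(-3847200) = 3042543*(-1/3847200) = -144883/183200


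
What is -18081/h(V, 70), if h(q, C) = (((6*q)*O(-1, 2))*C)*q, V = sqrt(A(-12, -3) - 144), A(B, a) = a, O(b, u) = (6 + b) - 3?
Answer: 41/280 ≈ 0.14643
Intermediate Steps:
O(b, u) = 3 + b
V = 7*I*sqrt(3) (V = sqrt(-3 - 144) = sqrt(-147) = 7*I*sqrt(3) ≈ 12.124*I)
h(q, C) = 12*C*q**2 (h(q, C) = (((6*q)*(3 - 1))*C)*q = (((6*q)*2)*C)*q = ((12*q)*C)*q = (12*C*q)*q = 12*C*q**2)
-18081/h(V, 70) = -18081/(12*70*(7*I*sqrt(3))**2) = -18081/(12*70*(-147)) = -18081/(-123480) = -18081*(-1/123480) = 41/280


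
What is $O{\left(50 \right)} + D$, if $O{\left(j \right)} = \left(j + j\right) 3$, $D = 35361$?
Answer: $35661$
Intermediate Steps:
$O{\left(j \right)} = 6 j$ ($O{\left(j \right)} = 2 j 3 = 6 j$)
$O{\left(50 \right)} + D = 6 \cdot 50 + 35361 = 300 + 35361 = 35661$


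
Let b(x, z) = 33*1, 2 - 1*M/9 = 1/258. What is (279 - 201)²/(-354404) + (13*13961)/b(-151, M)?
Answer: 16080411100/2923833 ≈ 5499.8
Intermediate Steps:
M = 1545/86 (M = 18 - 9/258 = 18 - 9*1/258 = 18 - 3/86 = 1545/86 ≈ 17.965)
b(x, z) = 33
(279 - 201)²/(-354404) + (13*13961)/b(-151, M) = (279 - 201)²/(-354404) + (13*13961)/33 = 78²*(-1/354404) + 181493*(1/33) = 6084*(-1/354404) + 181493/33 = -1521/88601 + 181493/33 = 16080411100/2923833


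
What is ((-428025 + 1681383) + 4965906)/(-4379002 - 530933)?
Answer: -2073088/1636645 ≈ -1.2667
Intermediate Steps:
((-428025 + 1681383) + 4965906)/(-4379002 - 530933) = (1253358 + 4965906)/(-4909935) = 6219264*(-1/4909935) = -2073088/1636645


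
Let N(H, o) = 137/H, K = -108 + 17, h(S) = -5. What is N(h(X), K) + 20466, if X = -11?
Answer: 102193/5 ≈ 20439.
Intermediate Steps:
K = -91
N(h(X), K) + 20466 = 137/(-5) + 20466 = 137*(-1/5) + 20466 = -137/5 + 20466 = 102193/5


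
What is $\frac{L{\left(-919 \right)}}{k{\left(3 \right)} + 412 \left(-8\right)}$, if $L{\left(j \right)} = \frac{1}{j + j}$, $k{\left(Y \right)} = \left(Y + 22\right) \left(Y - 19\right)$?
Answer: $\frac{1}{6793248} \approx 1.472 \cdot 10^{-7}$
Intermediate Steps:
$k{\left(Y \right)} = \left(-19 + Y\right) \left(22 + Y\right)$ ($k{\left(Y \right)} = \left(22 + Y\right) \left(-19 + Y\right) = \left(-19 + Y\right) \left(22 + Y\right)$)
$L{\left(j \right)} = \frac{1}{2 j}$
$\frac{L{\left(-919 \right)}}{k{\left(3 \right)} + 412 \left(-8\right)} = \frac{\frac{1}{2} \frac{1}{-919}}{\left(-418 + 3^{2} + 3 \cdot 3\right) + 412 \left(-8\right)} = \frac{\frac{1}{2} \left(- \frac{1}{919}\right)}{\left(-418 + 9 + 9\right) - 3296} = - \frac{1}{1838 \left(-400 - 3296\right)} = - \frac{1}{1838 \left(-3696\right)} = \left(- \frac{1}{1838}\right) \left(- \frac{1}{3696}\right) = \frac{1}{6793248}$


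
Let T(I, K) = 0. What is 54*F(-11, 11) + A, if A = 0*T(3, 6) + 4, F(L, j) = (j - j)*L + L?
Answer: -590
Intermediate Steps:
F(L, j) = L (F(L, j) = 0*L + L = 0 + L = L)
A = 4 (A = 0*0 + 4 = 0 + 4 = 4)
54*F(-11, 11) + A = 54*(-11) + 4 = -594 + 4 = -590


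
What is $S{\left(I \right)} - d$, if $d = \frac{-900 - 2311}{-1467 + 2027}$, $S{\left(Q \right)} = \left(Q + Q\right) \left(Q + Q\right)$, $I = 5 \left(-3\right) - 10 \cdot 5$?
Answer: $\frac{9467211}{560} \approx 16906.0$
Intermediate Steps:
$I = -65$ ($I = -15 - 50 = -65$)
$S{\left(Q \right)} = 4 Q^{2}$ ($S{\left(Q \right)} = 2 Q 2 Q = 4 Q^{2}$)
$d = - \frac{3211}{560} \approx -5.7339$
$S{\left(I \right)} - d = 4 \left(-65\right)^{2} - - \frac{3211}{560} = 4 \cdot 4225 + \frac{3211}{560} = 16900 + \frac{3211}{560} = \frac{9467211}{560}$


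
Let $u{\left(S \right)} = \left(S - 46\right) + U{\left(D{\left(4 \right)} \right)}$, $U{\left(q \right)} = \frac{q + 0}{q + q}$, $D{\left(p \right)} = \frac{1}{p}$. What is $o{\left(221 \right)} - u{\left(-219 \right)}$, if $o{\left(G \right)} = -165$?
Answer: $\frac{199}{2} \approx 99.5$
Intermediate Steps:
$U{\left(q \right)} = \frac{1}{2}$ ($U{\left(q \right)} = \frac{q}{2 q} = q \frac{1}{2 q} = \frac{1}{2}$)
$u{\left(S \right)} = - \frac{91}{2} + S$ ($u{\left(S \right)} = \left(S - 46\right) + \frac{1}{2} = \left(-46 + S\right) + \frac{1}{2} = - \frac{91}{2} + S$)
$o{\left(221 \right)} - u{\left(-219 \right)} = -165 - \left(- \frac{91}{2} - 219\right) = -165 - - \frac{529}{2} = -165 + \frac{529}{2} = \frac{199}{2}$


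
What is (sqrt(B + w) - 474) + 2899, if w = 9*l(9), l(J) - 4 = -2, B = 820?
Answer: 2425 + sqrt(838) ≈ 2453.9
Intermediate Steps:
l(J) = 2 (l(J) = 4 - 2 = 2)
w = 18 (w = 9*2 = 18)
(sqrt(B + w) - 474) + 2899 = (sqrt(820 + 18) - 474) + 2899 = (sqrt(838) - 474) + 2899 = (-474 + sqrt(838)) + 2899 = 2425 + sqrt(838)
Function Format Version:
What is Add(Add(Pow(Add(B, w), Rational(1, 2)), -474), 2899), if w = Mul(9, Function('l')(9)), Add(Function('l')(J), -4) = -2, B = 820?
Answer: Add(2425, Pow(838, Rational(1, 2))) ≈ 2453.9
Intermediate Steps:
Function('l')(J) = 2 (Function('l')(J) = Add(4, -2) = 2)
w = 18 (w = Mul(9, 2) = 18)
Add(Add(Pow(Add(B, w), Rational(1, 2)), -474), 2899) = Add(Add(Pow(Add(820, 18), Rational(1, 2)), -474), 2899) = Add(Add(Pow(838, Rational(1, 2)), -474), 2899) = Add(Add(-474, Pow(838, Rational(1, 2))), 2899) = Add(2425, Pow(838, Rational(1, 2)))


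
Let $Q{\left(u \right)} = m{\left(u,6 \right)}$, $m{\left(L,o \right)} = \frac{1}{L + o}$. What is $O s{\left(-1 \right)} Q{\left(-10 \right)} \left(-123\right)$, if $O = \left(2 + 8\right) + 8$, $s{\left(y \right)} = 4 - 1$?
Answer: $\frac{3321}{2} \approx 1660.5$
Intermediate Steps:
$s{\left(y \right)} = 3$
$Q{\left(u \right)} = \frac{1}{6 + u}$ ($Q{\left(u \right)} = \frac{1}{u + 6} = \frac{1}{6 + u}$)
$O = 18$ ($O = 10 + 8 = 18$)
$O s{\left(-1 \right)} Q{\left(-10 \right)} \left(-123\right) = \frac{18 \cdot 3}{6 - 10} \left(-123\right) = \frac{54}{-4} \left(-123\right) = 54 \left(- \frac{1}{4}\right) \left(-123\right) = \left(- \frac{27}{2}\right) \left(-123\right) = \frac{3321}{2}$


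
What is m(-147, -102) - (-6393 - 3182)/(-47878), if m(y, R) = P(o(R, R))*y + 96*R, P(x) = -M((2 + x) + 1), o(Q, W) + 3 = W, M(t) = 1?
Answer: -461792885/47878 ≈ -9645.2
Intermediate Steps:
o(Q, W) = -3 + W
P(x) = -1 (P(x) = -1*1 = -1)
m(y, R) = -y + 96*R
m(-147, -102) - (-6393 - 3182)/(-47878) = (-1*(-147) + 96*(-102)) - (-6393 - 3182)/(-47878) = (147 - 9792) - (-9575)*(-1)/47878 = -9645 - 1*9575/47878 = -9645 - 9575/47878 = -461792885/47878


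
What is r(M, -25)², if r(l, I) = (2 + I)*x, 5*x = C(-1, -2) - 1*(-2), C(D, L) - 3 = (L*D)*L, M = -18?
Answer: 529/25 ≈ 21.160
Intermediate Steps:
C(D, L) = 3 + D*L² (C(D, L) = 3 + (L*D)*L = 3 + (D*L)*L = 3 + D*L²)
x = ⅕ (x = ((3 - 1*(-2)²) - 1*(-2))/5 = ((3 - 1*4) + 2)/5 = ((3 - 4) + 2)/5 = (-1 + 2)/5 = (⅕)*1 = ⅕ ≈ 0.20000)
r(l, I) = ⅖ + I/5 (r(l, I) = (2 + I)*(⅕) = ⅖ + I/5)
r(M, -25)² = (⅖ + (⅕)*(-25))² = (⅖ - 5)² = (-23/5)² = 529/25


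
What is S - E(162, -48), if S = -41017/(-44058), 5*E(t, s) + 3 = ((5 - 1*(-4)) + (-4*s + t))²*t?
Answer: -188097439253/44058 ≈ -4.2693e+6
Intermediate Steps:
E(t, s) = -⅗ + t*(9 + t - 4*s)²/5 (E(t, s) = -⅗ + (((5 - 1*(-4)) + (-4*s + t))²*t)/5 = -⅗ + (((5 + 4) + (t - 4*s))²*t)/5 = -⅗ + ((9 + (t - 4*s))²*t)/5 = -⅗ + ((9 + t - 4*s)²*t)/5 = -⅗ + (t*(9 + t - 4*s)²)/5 = -⅗ + t*(9 + t - 4*s)²/5)
S = 41017/44058 (S = -41017*(-1/44058) = 41017/44058 ≈ 0.93098)
S - E(162, -48) = 41017/44058 - (-⅗ + (⅕)*162*(9 + 162 - 4*(-48))²) = 41017/44058 - (-⅗ + (⅕)*162*(9 + 162 + 192)²) = 41017/44058 - (-⅗ + (⅕)*162*363²) = 41017/44058 - (-⅗ + (⅕)*162*131769) = 41017/44058 - (-⅗ + 21346578/5) = 41017/44058 - 1*4269315 = 41017/44058 - 4269315 = -188097439253/44058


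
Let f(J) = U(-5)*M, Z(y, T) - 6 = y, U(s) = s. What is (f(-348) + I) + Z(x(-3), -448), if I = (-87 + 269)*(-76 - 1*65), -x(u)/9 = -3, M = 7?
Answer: -25664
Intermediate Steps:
x(u) = 27 (x(u) = -9*(-3) = 27)
Z(y, T) = 6 + y
f(J) = -35 (f(J) = -5*7 = -35)
I = -25662 (I = 182*(-76 - 65) = 182*(-141) = -25662)
(f(-348) + I) + Z(x(-3), -448) = (-35 - 25662) + (6 + 27) = -25697 + 33 = -25664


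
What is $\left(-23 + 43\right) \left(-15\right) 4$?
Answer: $-1200$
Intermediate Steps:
$\left(-23 + 43\right) \left(-15\right) 4 = 20 \left(-15\right) 4 = \left(-300\right) 4 = -1200$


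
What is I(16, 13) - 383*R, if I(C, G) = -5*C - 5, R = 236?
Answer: -90473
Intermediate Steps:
I(C, G) = -5 - 5*C
I(16, 13) - 383*R = (-5 - 5*16) - 383*236 = (-5 - 80) - 90388 = -85 - 90388 = -90473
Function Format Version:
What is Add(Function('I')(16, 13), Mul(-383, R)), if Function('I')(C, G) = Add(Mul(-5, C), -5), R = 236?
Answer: -90473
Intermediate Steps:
Function('I')(C, G) = Add(-5, Mul(-5, C))
Add(Function('I')(16, 13), Mul(-383, R)) = Add(Add(-5, Mul(-5, 16)), Mul(-383, 236)) = Add(Add(-5, -80), -90388) = Add(-85, -90388) = -90473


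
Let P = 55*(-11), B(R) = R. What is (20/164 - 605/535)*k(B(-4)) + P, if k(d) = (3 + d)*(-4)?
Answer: -2671839/4387 ≈ -609.04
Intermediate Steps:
k(d) = -12 - 4*d
P = -605
(20/164 - 605/535)*k(B(-4)) + P = (20/164 - 605/535)*(-12 - 4*(-4)) - 605 = (20*(1/164) - 605*1/535)*(-12 + 16) - 605 = (5/41 - 121/107)*4 - 605 = -4426/4387*4 - 605 = -17704/4387 - 605 = -2671839/4387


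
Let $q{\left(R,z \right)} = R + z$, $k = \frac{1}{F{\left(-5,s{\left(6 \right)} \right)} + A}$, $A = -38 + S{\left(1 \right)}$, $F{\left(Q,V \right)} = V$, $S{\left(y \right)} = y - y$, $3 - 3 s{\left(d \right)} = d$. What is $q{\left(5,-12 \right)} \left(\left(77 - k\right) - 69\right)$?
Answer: $- \frac{2191}{39} \approx -56.18$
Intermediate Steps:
$s{\left(d \right)} = 1 - \frac{d}{3}$
$S{\left(y \right)} = 0$
$A = -38$ ($A = -38 + 0 = -38$)
$k = - \frac{1}{39}$ ($k = \frac{1}{\left(1 - 2\right) - 38} = \frac{1}{-1 - 38} = \frac{1}{-39} = - \frac{1}{39} \approx -0.025641$)
$q{\left(5,-12 \right)} \left(\left(77 - k\right) - 69\right) = \left(5 - 12\right) \left(\left(77 - - \frac{1}{39}\right) - 69\right) = - 7 \left(\left(77 + \frac{1}{39}\right) - 69\right) = - 7 \left(\frac{3004}{39} - 69\right) = \left(-7\right) \frac{313}{39} = - \frac{2191}{39}$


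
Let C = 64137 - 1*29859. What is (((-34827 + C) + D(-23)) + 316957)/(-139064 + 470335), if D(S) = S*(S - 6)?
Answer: 317075/331271 ≈ 0.95715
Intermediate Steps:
C = 34278 (C = 64137 - 29859 = 34278)
D(S) = S*(-6 + S)
(((-34827 + C) + D(-23)) + 316957)/(-139064 + 470335) = (((-34827 + 34278) - 23*(-6 - 23)) + 316957)/(-139064 + 470335) = ((-549 - 23*(-29)) + 316957)/331271 = ((-549 + 667) + 316957)*(1/331271) = (118 + 316957)*(1/331271) = 317075*(1/331271) = 317075/331271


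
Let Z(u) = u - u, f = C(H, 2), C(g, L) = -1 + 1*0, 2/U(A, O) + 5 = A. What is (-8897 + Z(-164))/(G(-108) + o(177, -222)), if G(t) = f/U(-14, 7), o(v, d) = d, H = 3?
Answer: 17794/425 ≈ 41.868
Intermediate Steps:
U(A, O) = 2/(-5 + A)
C(g, L) = -1 (C(g, L) = -1 + 0 = -1)
f = -1
Z(u) = 0
G(t) = 19/2 (G(t) = -1/(2/(-5 - 14)) = -1/(2/(-19)) = -1/(2*(-1/19)) = -1/(-2/19) = -1*(-19/2) = 19/2)
(-8897 + Z(-164))/(G(-108) + o(177, -222)) = (-8897 + 0)/(19/2 - 222) = -8897/(-425/2) = -8897*(-2/425) = 17794/425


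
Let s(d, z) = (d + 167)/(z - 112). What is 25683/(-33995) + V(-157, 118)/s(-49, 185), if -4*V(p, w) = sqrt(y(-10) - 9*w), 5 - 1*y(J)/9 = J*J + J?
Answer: -25683/33995 - 219*I*sqrt(203)/472 ≈ -0.75549 - 6.6107*I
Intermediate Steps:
s(d, z) = (167 + d)/(-112 + z)
y(J) = 45 - 9*J - 9*J**2 (y(J) = 45 - 9*(J*J + J) = 45 - 9*(J**2 + J) = 45 - 9*(J + J**2) = 45 + (-9*J - 9*J**2) = 45 - 9*J - 9*J**2)
V(p, w) = -sqrt(-765 - 9*w)/4 (V(p, w) = -sqrt((45 - 9*(-10) - 9*(-10)**2) - 9*w)/4 = -sqrt((45 + 90 - 9*100) - 9*w)/4 = -sqrt((45 + 90 - 900) - 9*w)/4 = -sqrt(-765 - 9*w)/4)
25683/(-33995) + V(-157, 118)/s(-49, 185) = 25683/(-33995) + (-3*sqrt(-85 - 1*118)/4)/(((167 - 49)/(-112 + 185))) = 25683*(-1/33995) + (-3*sqrt(-85 - 118)/4)/((118/73)) = -25683/33995 + (-3*I*sqrt(203)/4)/(((1/73)*118)) = -25683/33995 + (-3*I*sqrt(203)/4)/(118/73) = -25683/33995 - 3*I*sqrt(203)/4*(73/118) = -25683/33995 - 219*I*sqrt(203)/472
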